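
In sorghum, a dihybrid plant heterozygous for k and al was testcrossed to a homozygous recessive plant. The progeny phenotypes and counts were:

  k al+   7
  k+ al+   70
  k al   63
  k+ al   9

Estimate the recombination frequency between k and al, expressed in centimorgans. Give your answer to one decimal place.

10.7 centimorgans

The two most frequent classes, k+ al+ (70) and k al (63), are the parental types, so the F1 was k+ al+ / k al.
The recombinant classes are k+ al and k al+: 9 + 7 = 16.
Recombination frequency = 16/149 = 0.1074 ≈ 10.7%, i.e. 10.7 centimorgans.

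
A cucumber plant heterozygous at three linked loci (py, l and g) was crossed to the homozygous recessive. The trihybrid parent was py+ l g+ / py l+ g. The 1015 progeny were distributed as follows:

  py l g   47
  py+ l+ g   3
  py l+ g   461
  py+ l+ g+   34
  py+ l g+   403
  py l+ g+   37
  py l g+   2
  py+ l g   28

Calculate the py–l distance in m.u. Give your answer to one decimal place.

8.5 m.u.

The two rarest classes, py l g+ and py+ l+ g, are the double crossovers. Comparing them with the parentals, only the py allele has switched, so py is the middle locus and the order is g – py – l.
Crossovers in the py–l interval produce the single-crossover classes py+ l+ g+ and py l g (34 + 47 = 81) plus the double crossovers (5).
RF(py–l) = (81 + 5) / 1015 = 86/1015 = 0.0847 → 8.5 m.u.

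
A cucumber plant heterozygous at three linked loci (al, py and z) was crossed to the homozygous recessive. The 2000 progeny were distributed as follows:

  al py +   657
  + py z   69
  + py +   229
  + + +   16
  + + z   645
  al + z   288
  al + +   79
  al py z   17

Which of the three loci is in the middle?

z

The two most frequent reciprocal classes, al py + and + + z, are the parental types, so the F1 was al py + / + + z.
The two rarest classes, al py z and + + +, are the double crossovers. Comparing them with the parentals, only the z allele has switched, so z is the middle locus and the order is py – z – al.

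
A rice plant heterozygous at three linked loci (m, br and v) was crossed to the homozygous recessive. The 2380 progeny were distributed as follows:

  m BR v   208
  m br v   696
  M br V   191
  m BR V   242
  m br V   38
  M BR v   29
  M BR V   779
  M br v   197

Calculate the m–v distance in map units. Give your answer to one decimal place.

The two most frequent reciprocal classes, M BR V and m br v, are the parental types, so the F1 was M BR V / m br v.
The two rarest classes, M BR v and m br V, are the double crossovers. Comparing them with the parentals, only the v allele has switched, so v is the middle locus and the order is br – v – m.
Crossovers in the v–m interval produce the single-crossover classes m BR V and M br v (242 + 197 = 439) plus the double crossovers (67).
RF(v–m) = (439 + 67) / 2380 = 506/2380 = 0.2126 → 21.3 map units.

21.3 map units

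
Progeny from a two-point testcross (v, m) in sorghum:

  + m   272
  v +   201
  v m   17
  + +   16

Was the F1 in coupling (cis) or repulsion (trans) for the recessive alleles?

trans

The two most frequent classes are + m (272) and v + (201); these are the parental (non-recombinant) types.
So the F1 carried + m on one chromosome and v + on the other — the recessive alleles are on opposite chromosomes (trans / repulsion).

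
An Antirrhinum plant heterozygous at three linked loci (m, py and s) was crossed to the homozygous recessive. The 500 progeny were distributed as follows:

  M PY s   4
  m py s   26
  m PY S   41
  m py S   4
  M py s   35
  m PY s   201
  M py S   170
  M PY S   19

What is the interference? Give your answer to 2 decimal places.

The two most frequent reciprocal classes, m PY s and M py S, are the parental types, so the F1 was m PY s / M py S.
The two rarest classes, M PY s and m py S, are the double crossovers. Comparing them with the parentals, only the m allele has switched, so m is the middle locus and the order is s – m – py.
s–m: (76 + 8)/500 = 0.1680; m–py: (45 + 8)/500 = 0.1060.
Expected DCO frequency = 0.1680 × 0.1060 ≈ 0.01781; observed = 8/500 ≈ 0.01600.
Coefficient of coincidence = 0.01600/0.01781 ≈ 0.90; interference = 1 − 0.90 = 0.10.

0.10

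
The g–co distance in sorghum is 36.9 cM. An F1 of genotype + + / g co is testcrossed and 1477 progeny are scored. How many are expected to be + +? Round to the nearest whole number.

A map distance of 36.9 cM corresponds to a recombination frequency of 0.369.
The F1 is + + / g co, so + + is a parental gamete class with expected frequency (1 − r)/2 = 0.631/2 = 0.3155.
Expected number = 0.3155 × 1477 = 465.99 ≈ 466.

466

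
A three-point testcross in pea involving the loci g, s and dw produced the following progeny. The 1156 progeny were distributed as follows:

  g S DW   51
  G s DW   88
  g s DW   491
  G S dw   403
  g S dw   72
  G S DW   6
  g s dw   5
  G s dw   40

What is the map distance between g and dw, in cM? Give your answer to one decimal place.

14.8 cM

The two most frequent reciprocal classes, g s DW and G S dw, are the parental types, so the F1 was g s DW / G S dw.
The two rarest classes, g s dw and G S DW, are the double crossovers. Comparing them with the parentals, only the dw allele has switched, so dw is the middle locus and the order is s – dw – g.
Crossovers in the dw–g interval produce the single-crossover classes G s DW and g S dw (88 + 72 = 160) plus the double crossovers (11).
RF(dw–g) = (160 + 11) / 1156 = 171/1156 = 0.1479 → 14.8 cM.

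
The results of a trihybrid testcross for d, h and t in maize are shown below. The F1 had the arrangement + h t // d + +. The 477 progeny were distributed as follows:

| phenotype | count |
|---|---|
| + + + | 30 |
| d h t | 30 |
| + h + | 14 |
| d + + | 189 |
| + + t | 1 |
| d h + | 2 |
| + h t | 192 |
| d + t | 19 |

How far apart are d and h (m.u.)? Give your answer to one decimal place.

The two rarest classes, + + t and d h +, are the double crossovers. Comparing them with the parentals, only the h allele has switched, so h is the middle locus and the order is d – h – t.
Crossovers in the d–h interval produce the single-crossover classes d h t and + + + (30 + 30 = 60) plus the double crossovers (3).
RF(d–h) = (60 + 3) / 477 = 63/477 = 0.1321 → 13.2 m.u.

13.2 m.u.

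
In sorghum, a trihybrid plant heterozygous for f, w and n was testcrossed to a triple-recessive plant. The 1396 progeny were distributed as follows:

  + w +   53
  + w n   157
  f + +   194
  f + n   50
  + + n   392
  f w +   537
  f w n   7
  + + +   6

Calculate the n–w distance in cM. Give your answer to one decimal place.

The two most frequent reciprocal classes, f w + and + + n, are the parental types, so the F1 was f w + / + + n.
The two rarest classes, f w n and + + +, are the double crossovers. Comparing them with the parentals, only the n allele has switched, so n is the middle locus and the order is f – n – w.
Crossovers in the n–w interval produce the single-crossover classes f + + and + w n (194 + 157 = 351) plus the double crossovers (13).
RF(n–w) = (351 + 13) / 1396 = 364/1396 = 0.2607 → 26.1 cM.

26.1 cM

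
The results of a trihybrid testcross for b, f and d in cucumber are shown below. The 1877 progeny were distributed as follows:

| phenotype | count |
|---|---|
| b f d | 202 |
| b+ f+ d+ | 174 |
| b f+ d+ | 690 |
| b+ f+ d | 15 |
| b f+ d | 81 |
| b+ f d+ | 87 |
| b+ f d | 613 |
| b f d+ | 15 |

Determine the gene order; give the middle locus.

The two most frequent reciprocal classes, b f+ d+ and b+ f d, are the parental types, so the F1 was b f+ d+ / b+ f d.
The two rarest classes, b f d+ and b+ f+ d, are the double crossovers. Comparing them with the parentals, only the f allele has switched, so f is the middle locus and the order is d – f – b.

f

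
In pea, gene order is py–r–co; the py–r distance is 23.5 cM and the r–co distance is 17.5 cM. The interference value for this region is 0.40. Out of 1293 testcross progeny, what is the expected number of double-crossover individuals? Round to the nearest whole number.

32

Map distances give recombination frequencies of 0.235 and 0.175 for the two intervals.
With interference 0.40 (so coincidence = 0.60), expected double-crossover frequency = 0.235 × 0.175 × 0.60 = 0.02467.
Expected number = 0.02467 × 1293 = 31.90 ≈ 32.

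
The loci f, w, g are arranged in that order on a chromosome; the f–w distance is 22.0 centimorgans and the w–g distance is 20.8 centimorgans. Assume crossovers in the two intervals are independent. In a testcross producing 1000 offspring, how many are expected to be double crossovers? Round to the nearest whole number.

46

Map distances give recombination frequencies of 0.220 and 0.208 for the two intervals.
With no interference, expected double-crossover frequency = 0.220 × 0.208 = 0.04576.
Expected number = 0.04576 × 1000 = 45.76 ≈ 46.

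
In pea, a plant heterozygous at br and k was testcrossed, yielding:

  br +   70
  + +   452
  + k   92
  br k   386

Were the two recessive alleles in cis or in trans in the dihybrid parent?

cis

The two most frequent classes are + + (452) and br k (386); these are the parental (non-recombinant) types.
So the F1 carried + + on one chromosome and br k on the other — the recessive alleles are on the same chromosome (cis / coupling).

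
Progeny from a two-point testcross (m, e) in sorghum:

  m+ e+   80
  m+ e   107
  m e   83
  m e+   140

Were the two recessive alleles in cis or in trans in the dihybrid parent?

trans

The two most frequent classes are m+ e (107) and m e+ (140); these are the parental (non-recombinant) types.
So the F1 carried m+ e on one chromosome and m e+ on the other — the recessive alleles are on opposite chromosomes (trans / repulsion).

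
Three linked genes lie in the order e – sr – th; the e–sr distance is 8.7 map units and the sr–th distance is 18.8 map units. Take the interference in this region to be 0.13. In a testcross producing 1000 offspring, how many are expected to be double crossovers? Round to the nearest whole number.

Map distances give recombination frequencies of 0.087 and 0.188 for the two intervals.
With interference 0.13 (so coincidence = 0.87), expected double-crossover frequency = 0.087 × 0.188 × 0.87 = 0.01423.
Expected number = 0.01423 × 1000 = 14.23 ≈ 14.

14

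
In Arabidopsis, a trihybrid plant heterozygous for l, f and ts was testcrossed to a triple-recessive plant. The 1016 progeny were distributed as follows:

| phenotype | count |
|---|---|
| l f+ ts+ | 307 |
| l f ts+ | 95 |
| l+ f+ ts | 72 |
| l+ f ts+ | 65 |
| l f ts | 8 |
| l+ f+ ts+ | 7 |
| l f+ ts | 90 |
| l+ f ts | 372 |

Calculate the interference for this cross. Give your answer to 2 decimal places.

0.51

The two most frequent reciprocal classes, l+ f ts and l f+ ts+, are the parental types, so the F1 was l+ f ts / l f+ ts+.
The two rarest classes, l f ts and l+ f+ ts+, are the double crossovers. Comparing them with the parentals, only the l allele has switched, so l is the middle locus and the order is f – l – ts.
f–l: (167 + 15)/1016 = 0.1791; l–ts: (155 + 15)/1016 = 0.1673.
Expected DCO frequency = 0.1791 × 0.1673 ≈ 0.02996; observed = 15/1016 ≈ 0.01476.
Coefficient of coincidence = 0.01476/0.02996 ≈ 0.49; interference = 1 − 0.49 = 0.51.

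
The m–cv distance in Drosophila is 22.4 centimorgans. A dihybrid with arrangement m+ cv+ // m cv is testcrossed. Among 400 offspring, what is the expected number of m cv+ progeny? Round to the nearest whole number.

A map distance of 22.4 centimorgans corresponds to a recombination frequency of 0.224.
The F1 is m+ cv+ / m cv, so m cv+ is a recombinant gamete class with expected frequency r/2 = 0.224/2 = 0.1120.
Expected number = 0.1120 × 400 = 44.80 ≈ 45.

45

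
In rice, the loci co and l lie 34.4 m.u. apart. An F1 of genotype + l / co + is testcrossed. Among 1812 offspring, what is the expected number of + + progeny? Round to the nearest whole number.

A map distance of 34.4 m.u. corresponds to a recombination frequency of 0.344.
The F1 is + l / co +, so + + is a recombinant gamete class with expected frequency r/2 = 0.344/2 = 0.1720.
Expected number = 0.1720 × 1812 = 311.66 ≈ 312.

312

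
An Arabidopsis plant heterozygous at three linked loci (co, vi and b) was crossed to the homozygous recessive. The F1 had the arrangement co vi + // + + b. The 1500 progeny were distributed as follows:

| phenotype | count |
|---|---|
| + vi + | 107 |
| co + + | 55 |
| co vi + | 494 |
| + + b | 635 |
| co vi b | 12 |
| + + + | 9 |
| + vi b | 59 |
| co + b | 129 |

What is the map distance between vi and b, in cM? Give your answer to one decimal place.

The two rarest classes, co vi b and + + +, are the double crossovers. Comparing them with the parentals, only the b allele has switched, so b is the middle locus and the order is co – b – vi.
Crossovers in the b–vi interval produce the single-crossover classes co + + and + vi b (55 + 59 = 114) plus the double crossovers (21).
RF(b–vi) = (114 + 21) / 1500 = 135/1500 = 0.0900 → 9.0 cM.

9.0 cM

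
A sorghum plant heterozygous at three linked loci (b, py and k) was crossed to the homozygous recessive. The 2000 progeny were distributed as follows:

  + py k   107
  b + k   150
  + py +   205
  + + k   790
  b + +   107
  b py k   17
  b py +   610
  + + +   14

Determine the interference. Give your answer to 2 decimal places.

0.34

The two most frequent reciprocal classes, + + k and b py +, are the parental types, so the F1 was + + k / b py +.
The two rarest classes, + + + and b py k, are the double crossovers. Comparing them with the parentals, only the k allele has switched, so k is the middle locus and the order is py – k – b.
py–k: (214 + 31)/2000 = 0.1225; k–b: (355 + 31)/2000 = 0.1930.
Expected DCO frequency = 0.1225 × 0.1930 ≈ 0.02364; observed = 31/2000 ≈ 0.01550.
Coefficient of coincidence = 0.01550/0.02364 ≈ 0.66; interference = 1 − 0.66 = 0.34.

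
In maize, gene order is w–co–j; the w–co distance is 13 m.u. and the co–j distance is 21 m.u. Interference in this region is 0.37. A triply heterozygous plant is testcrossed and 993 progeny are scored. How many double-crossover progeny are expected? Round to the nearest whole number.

Map distances give recombination frequencies of 0.130 and 0.210 for the two intervals.
With interference 0.37 (so coincidence = 0.63), expected double-crossover frequency = 0.130 × 0.210 × 0.63 = 0.01720.
Expected number = 0.01720 × 993 = 17.08 ≈ 17.

17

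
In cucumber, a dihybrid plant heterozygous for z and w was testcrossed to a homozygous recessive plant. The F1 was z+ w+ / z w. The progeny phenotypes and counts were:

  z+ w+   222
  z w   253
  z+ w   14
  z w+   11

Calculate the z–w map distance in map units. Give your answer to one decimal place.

The recombinant classes are z+ w and z w+: 14 + 11 = 25.
Recombination frequency = 25/500 = 0.0500 ≈ 5.0%, i.e. 5.0 map units.

5.0 map units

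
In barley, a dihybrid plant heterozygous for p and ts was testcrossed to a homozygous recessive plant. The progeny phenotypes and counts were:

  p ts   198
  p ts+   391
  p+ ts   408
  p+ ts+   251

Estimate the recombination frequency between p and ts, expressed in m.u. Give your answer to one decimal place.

The two most frequent classes, p+ ts (408) and p ts+ (391), are the parental types, so the F1 was p+ ts / p ts+.
The recombinant classes are p+ ts+ and p ts: 251 + 198 = 449.
Recombination frequency = 449/1248 = 0.3598 ≈ 36.0%, i.e. 36.0 m.u.

36.0 m.u.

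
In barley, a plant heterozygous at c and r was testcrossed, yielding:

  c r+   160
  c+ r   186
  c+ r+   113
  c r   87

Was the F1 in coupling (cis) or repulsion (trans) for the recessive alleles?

The two most frequent classes are c+ r (186) and c r+ (160); these are the parental (non-recombinant) types.
So the F1 carried c+ r on one chromosome and c r+ on the other — the recessive alleles are on opposite chromosomes (trans / repulsion).

trans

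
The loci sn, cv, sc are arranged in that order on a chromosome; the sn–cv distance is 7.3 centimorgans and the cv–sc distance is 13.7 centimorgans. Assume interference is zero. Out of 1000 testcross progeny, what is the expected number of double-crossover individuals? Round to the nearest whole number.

10

Map distances give recombination frequencies of 0.073 and 0.137 for the two intervals.
With no interference, expected double-crossover frequency = 0.073 × 0.137 = 0.01000.
Expected number = 0.01000 × 1000 = 10.00 ≈ 10.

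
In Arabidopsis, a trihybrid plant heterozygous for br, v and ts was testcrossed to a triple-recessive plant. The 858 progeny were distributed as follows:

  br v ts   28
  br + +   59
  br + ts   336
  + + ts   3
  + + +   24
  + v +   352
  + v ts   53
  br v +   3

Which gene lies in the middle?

The two most frequent reciprocal classes, + v + and br + ts, are the parental types, so the F1 was + v + / br + ts.
The two rarest classes, br v + and + + ts, are the double crossovers. Comparing them with the parentals, only the br allele has switched, so br is the middle locus and the order is v – br – ts.

br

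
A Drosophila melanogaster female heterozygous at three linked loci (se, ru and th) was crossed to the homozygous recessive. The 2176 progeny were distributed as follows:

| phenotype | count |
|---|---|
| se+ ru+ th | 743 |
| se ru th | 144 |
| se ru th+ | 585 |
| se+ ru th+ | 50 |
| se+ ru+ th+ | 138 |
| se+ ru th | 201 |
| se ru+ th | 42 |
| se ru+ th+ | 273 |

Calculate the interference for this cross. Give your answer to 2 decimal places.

0.05

The two most frequent reciprocal classes, se+ ru+ th and se ru th+, are the parental types, so the F1 was se+ ru+ th / se ru th+.
The two rarest classes, se ru+ th and se+ ru th+, are the double crossovers. Comparing them with the parentals, only the se allele has switched, so se is the middle locus and the order is ru – se – th.
ru–se: (474 + 92)/2176 = 0.2601; se–th: (282 + 92)/2176 = 0.1719.
Expected DCO frequency = 0.2601 × 0.1719 ≈ 0.04471; observed = 92/2176 ≈ 0.04228.
Coefficient of coincidence = 0.04228/0.04471 ≈ 0.95; interference = 1 − 0.95 = 0.05.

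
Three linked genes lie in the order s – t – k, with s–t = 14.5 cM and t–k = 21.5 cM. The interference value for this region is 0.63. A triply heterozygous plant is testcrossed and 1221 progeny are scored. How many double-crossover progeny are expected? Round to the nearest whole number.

14

Map distances give recombination frequencies of 0.145 and 0.215 for the two intervals.
With interference 0.63 (so coincidence = 0.37), expected double-crossover frequency = 0.145 × 0.215 × 0.37 = 0.01153.
Expected number = 0.01153 × 1221 = 14.08 ≈ 14.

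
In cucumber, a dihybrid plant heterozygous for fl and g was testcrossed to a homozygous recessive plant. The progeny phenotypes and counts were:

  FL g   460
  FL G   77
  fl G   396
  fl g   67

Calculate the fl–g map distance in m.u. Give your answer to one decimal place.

14.4 m.u.

The two most frequent classes, FL g (460) and fl G (396), are the parental types, so the F1 was FL g / fl G.
The recombinant classes are FL G and fl g: 77 + 67 = 144.
Recombination frequency = 144/1000 = 0.1440 ≈ 14.4%, i.e. 14.4 m.u.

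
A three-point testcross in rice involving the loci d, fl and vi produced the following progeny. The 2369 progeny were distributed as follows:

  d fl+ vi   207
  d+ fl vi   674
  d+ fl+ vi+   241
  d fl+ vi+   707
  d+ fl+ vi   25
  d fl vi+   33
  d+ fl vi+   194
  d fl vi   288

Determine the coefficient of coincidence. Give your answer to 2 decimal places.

0.51

The two most frequent reciprocal classes, d fl+ vi+ and d+ fl vi, are the parental types, so the F1 was d fl+ vi+ / d+ fl vi.
The two rarest classes, d fl vi+ and d+ fl+ vi, are the double crossovers. Comparing them with the parentals, only the fl allele has switched, so fl is the middle locus and the order is vi – fl – d.
vi–fl: (401 + 58)/2369 = 0.1938; fl–d: (529 + 58)/2369 = 0.2478.
Expected DCO frequency = 0.1938 × 0.2478 ≈ 0.04802; observed = 58/2369 ≈ 0.02448.
Coefficient of coincidence = 0.02448/0.04802 ≈ 0.51.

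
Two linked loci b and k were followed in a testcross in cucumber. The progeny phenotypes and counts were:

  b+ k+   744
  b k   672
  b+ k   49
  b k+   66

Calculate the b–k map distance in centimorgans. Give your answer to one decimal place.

The two most frequent classes, b+ k+ (744) and b k (672), are the parental types, so the F1 was b+ k+ / b k.
The recombinant classes are b+ k and b k+: 49 + 66 = 115.
Recombination frequency = 115/1531 = 0.0751 ≈ 7.5%, i.e. 7.5 centimorgans.

7.5 centimorgans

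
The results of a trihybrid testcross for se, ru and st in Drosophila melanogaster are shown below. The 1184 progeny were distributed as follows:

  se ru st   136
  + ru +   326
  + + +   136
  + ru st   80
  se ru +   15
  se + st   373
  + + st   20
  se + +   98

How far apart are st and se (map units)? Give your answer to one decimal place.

18.0 map units

The two most frequent reciprocal classes, se + st and + ru +, are the parental types, so the F1 was se + st / + ru +.
The two rarest classes, + + st and se ru +, are the double crossovers. Comparing them with the parentals, only the se allele has switched, so se is the middle locus and the order is ru – se – st.
Crossovers in the se–st interval produce the single-crossover classes se + + and + ru st (98 + 80 = 178) plus the double crossovers (35).
RF(se–st) = (178 + 35) / 1184 = 213/1184 = 0.1799 → 18.0 map units.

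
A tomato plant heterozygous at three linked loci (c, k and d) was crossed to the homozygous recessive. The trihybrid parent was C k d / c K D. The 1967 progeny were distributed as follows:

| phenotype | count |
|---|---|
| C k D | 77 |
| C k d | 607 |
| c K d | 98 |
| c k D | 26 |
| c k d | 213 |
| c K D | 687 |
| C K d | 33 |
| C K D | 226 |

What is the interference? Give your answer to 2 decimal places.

The two rarest classes, C K d and c k D, are the double crossovers. Comparing them with the parentals, only the k allele has switched, so k is the middle locus and the order is d – k – c.
d–k: (175 + 59)/1967 = 0.1190; k–c: (439 + 59)/1967 = 0.2532.
Expected DCO frequency = 0.1190 × 0.2532 ≈ 0.03013; observed = 59/1967 ≈ 0.02999.
Coefficient of coincidence = 0.02999/0.03013 ≈ 1.00; interference = 1 − 1.00 = 0.00.

0.00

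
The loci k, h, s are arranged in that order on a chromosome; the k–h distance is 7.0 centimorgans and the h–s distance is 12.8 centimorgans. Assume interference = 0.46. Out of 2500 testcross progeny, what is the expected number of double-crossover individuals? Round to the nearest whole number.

Map distances give recombination frequencies of 0.070 and 0.128 for the two intervals.
With interference 0.46 (so coincidence = 0.54), expected double-crossover frequency = 0.070 × 0.128 × 0.54 = 0.00484.
Expected number = 0.00484 × 2500 = 12.10 ≈ 12.

12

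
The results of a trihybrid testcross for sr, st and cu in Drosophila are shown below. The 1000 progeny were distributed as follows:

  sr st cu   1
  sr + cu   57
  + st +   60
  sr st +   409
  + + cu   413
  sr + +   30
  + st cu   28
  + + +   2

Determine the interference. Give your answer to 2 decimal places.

0.59

The two most frequent reciprocal classes, sr st + and + + cu, are the parental types, so the F1 was sr st + / + + cu.
The two rarest classes, sr st cu and + + +, are the double crossovers. Comparing them with the parentals, only the cu allele has switched, so cu is the middle locus and the order is sr – cu – st.
sr–cu: (117 + 3)/1000 = 0.1200; cu–st: (58 + 3)/1000 = 0.0610.
Expected DCO frequency = 0.1200 × 0.0610 ≈ 0.00732; observed = 3/1000 ≈ 0.00300.
Coefficient of coincidence = 0.00300/0.00732 ≈ 0.41; interference = 1 − 0.41 = 0.59.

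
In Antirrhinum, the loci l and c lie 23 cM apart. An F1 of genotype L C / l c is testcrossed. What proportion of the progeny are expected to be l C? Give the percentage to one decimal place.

11.5%

A map distance of 23 cM corresponds to a recombination frequency of 0.230.
The F1 is L C / l c, so l C is a recombinant gamete class with expected frequency r/2 = 0.230/2 = 0.1150.
That is 0.1150 = 11.5% of the progeny.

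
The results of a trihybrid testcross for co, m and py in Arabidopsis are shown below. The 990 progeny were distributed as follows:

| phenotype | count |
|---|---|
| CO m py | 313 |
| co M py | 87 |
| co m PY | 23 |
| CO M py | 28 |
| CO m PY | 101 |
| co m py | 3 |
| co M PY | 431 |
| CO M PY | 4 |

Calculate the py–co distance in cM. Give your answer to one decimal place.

The two most frequent reciprocal classes, CO m py and co M PY, are the parental types, so the F1 was CO m py / co M PY.
The two rarest classes, co m py and CO M PY, are the double crossovers. Comparing them with the parentals, only the co allele has switched, so co is the middle locus and the order is py – co – m.
Crossovers in the py–co interval produce the single-crossover classes CO m PY and co M py (101 + 87 = 188) plus the double crossovers (7).
RF(py–co) = (188 + 7) / 990 = 195/990 = 0.1970 → 19.7 cM.

19.7 cM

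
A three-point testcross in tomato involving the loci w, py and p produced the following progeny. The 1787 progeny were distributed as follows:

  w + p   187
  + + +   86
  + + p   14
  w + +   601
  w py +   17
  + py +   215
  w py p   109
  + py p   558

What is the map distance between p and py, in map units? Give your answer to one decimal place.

The two most frequent reciprocal classes, w + + and + py p, are the parental types, so the F1 was w + + / + py p.
The two rarest classes, w py + and + + p, are the double crossovers. Comparing them with the parentals, only the py allele has switched, so py is the middle locus and the order is w – py – p.
Crossovers in the py–p interval produce the single-crossover classes w + p and + py + (187 + 215 = 402) plus the double crossovers (31).
RF(py–p) = (402 + 31) / 1787 = 433/1787 = 0.2423 → 24.2 map units.

24.2 map units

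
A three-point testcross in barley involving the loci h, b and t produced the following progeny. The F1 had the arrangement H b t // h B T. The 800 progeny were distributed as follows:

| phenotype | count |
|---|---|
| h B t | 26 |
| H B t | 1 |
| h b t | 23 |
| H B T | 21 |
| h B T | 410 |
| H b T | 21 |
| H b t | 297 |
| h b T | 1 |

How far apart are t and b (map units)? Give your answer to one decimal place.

The two rarest classes, H B t and h b T, are the double crossovers. Comparing them with the parentals, only the b allele has switched, so b is the middle locus and the order is h – b – t.
Crossovers in the b–t interval produce the single-crossover classes H b T and h B t (21 + 26 = 47) plus the double crossovers (2).
RF(b–t) = (47 + 2) / 800 = 49/800 = 0.0612 → 6.1 map units.

6.1 map units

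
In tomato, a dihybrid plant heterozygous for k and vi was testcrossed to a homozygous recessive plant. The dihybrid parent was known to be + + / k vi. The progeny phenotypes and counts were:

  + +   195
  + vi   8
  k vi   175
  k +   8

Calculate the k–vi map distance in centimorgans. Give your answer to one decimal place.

4.1 centimorgans

The recombinant classes are + vi and k +: 8 + 8 = 16.
Recombination frequency = 16/386 = 0.0415 ≈ 4.1%, i.e. 4.1 centimorgans.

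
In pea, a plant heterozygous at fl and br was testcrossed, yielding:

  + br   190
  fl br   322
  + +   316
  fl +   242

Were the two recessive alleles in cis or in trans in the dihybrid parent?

cis

The two most frequent classes are + + (316) and fl br (322); these are the parental (non-recombinant) types.
So the F1 carried + + on one chromosome and fl br on the other — the recessive alleles are on the same chromosome (cis / coupling).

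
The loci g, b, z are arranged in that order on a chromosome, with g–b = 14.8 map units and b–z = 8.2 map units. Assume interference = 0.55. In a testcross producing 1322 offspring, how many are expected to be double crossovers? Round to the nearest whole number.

Map distances give recombination frequencies of 0.148 and 0.082 for the two intervals.
With interference 0.55 (so coincidence = 0.45), expected double-crossover frequency = 0.148 × 0.082 × 0.45 = 0.00546.
Expected number = 0.00546 × 1322 = 7.22 ≈ 7.

7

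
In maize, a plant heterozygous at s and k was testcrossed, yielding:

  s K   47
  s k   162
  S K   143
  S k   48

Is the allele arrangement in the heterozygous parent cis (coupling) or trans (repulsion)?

The two most frequent classes are S K (143) and s k (162); these are the parental (non-recombinant) types.
So the F1 carried S K on one chromosome and s k on the other — the recessive alleles are on the same chromosome (cis / coupling).

cis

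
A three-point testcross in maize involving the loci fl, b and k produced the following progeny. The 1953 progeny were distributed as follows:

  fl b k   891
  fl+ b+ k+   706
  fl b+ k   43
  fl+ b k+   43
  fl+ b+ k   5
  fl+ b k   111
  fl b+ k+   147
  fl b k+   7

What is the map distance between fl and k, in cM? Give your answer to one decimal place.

13.8 cM

The two most frequent reciprocal classes, fl b k and fl+ b+ k+, are the parental types, so the F1 was fl b k / fl+ b+ k+.
The two rarest classes, fl b k+ and fl+ b+ k, are the double crossovers. Comparing them with the parentals, only the k allele has switched, so k is the middle locus and the order is fl – k – b.
Crossovers in the fl–k interval produce the single-crossover classes fl+ b k and fl b+ k+ (111 + 147 = 258) plus the double crossovers (12).
RF(fl–k) = (258 + 12) / 1953 = 270/1953 = 0.1382 → 13.8 cM.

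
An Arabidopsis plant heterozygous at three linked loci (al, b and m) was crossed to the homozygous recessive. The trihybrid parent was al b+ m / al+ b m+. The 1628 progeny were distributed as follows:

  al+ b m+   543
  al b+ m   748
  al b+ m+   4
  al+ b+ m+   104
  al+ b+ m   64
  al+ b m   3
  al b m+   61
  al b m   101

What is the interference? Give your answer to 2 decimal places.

The two rarest classes, al b+ m+ and al+ b m, are the double crossovers. Comparing them with the parentals, only the m allele has switched, so m is the middle locus and the order is b – m – al.
b–m: (205 + 7)/1628 = 0.1302; m–al: (125 + 7)/1628 = 0.0811.
Expected DCO frequency = 0.1302 × 0.0811 ≈ 0.01056; observed = 7/1628 ≈ 0.00430.
Coefficient of coincidence = 0.00430/0.01056 ≈ 0.41; interference = 1 − 0.41 = 0.59.

0.59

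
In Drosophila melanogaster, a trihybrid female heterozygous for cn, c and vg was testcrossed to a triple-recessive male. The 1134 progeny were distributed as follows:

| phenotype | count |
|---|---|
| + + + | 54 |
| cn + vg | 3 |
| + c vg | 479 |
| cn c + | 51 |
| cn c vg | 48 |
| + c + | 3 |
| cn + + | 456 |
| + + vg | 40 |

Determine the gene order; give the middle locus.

vg

The two most frequent reciprocal classes, + c vg and cn + +, are the parental types, so the F1 was + c vg / cn + +.
The two rarest classes, + c + and cn + vg, are the double crossovers. Comparing them with the parentals, only the vg allele has switched, so vg is the middle locus and the order is cn – vg – c.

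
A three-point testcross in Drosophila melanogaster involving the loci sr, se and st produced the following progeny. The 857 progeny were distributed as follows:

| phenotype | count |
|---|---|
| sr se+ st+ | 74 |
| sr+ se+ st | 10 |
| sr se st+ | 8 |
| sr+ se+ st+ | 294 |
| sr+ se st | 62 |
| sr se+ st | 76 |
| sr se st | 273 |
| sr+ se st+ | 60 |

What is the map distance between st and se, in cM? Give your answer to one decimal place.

18.0 cM

The two most frequent reciprocal classes, sr+ se+ st+ and sr se st, are the parental types, so the F1 was sr+ se+ st+ / sr se st.
The two rarest classes, sr+ se+ st and sr se st+, are the double crossovers. Comparing them with the parentals, only the st allele has switched, so st is the middle locus and the order is sr – st – se.
Crossovers in the st–se interval produce the single-crossover classes sr+ se st+ and sr se+ st (60 + 76 = 136) plus the double crossovers (18).
RF(st–se) = (136 + 18) / 857 = 154/857 = 0.1797 → 18.0 cM.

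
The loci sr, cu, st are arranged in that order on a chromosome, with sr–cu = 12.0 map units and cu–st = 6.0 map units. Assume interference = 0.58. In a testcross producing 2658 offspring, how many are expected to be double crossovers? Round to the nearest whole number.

8

Map distances give recombination frequencies of 0.120 and 0.060 for the two intervals.
With interference 0.58 (so coincidence = 0.42), expected double-crossover frequency = 0.120 × 0.060 × 0.42 = 0.00302.
Expected number = 0.00302 × 2658 = 8.04 ≈ 8.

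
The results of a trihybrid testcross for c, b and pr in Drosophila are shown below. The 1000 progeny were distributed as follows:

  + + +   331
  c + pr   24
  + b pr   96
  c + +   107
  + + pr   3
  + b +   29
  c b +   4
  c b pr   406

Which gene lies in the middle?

pr

The two most frequent reciprocal classes, c b pr and + + +, are the parental types, so the F1 was c b pr / + + +.
The two rarest classes, c b + and + + pr, are the double crossovers. Comparing them with the parentals, only the pr allele has switched, so pr is the middle locus and the order is b – pr – c.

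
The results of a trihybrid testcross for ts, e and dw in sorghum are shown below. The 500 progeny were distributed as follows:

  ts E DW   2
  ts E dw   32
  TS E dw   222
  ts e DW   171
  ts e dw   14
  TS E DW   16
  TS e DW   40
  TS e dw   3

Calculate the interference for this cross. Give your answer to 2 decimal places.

The two most frequent reciprocal classes, ts e DW and TS E dw, are the parental types, so the F1 was ts e DW / TS E dw.
The two rarest classes, ts E DW and TS e dw, are the double crossovers. Comparing them with the parentals, only the e allele has switched, so e is the middle locus and the order is dw – e – ts.
dw–e: (30 + 5)/500 = 0.0700; e–ts: (72 + 5)/500 = 0.1540.
Expected DCO frequency = 0.0700 × 0.1540 ≈ 0.01078; observed = 5/500 ≈ 0.01000.
Coefficient of coincidence = 0.01000/0.01078 ≈ 0.93; interference = 1 − 0.93 = 0.07.

0.07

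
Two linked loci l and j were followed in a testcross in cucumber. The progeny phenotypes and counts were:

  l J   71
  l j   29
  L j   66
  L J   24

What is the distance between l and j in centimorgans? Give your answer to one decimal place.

The two most frequent classes, L j (66) and l J (71), are the parental types, so the F1 was L j / l J.
The recombinant classes are L J and l j: 24 + 29 = 53.
Recombination frequency = 53/190 = 0.2789 ≈ 27.9%, i.e. 27.9 centimorgans.

27.9 centimorgans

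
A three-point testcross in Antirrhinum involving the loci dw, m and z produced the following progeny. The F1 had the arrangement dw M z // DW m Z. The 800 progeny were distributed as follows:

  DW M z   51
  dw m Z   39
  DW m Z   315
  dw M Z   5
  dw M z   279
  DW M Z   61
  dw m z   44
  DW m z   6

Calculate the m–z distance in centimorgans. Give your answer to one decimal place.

14.5 centimorgans

The two rarest classes, dw M Z and DW m z, are the double crossovers. Comparing them with the parentals, only the z allele has switched, so z is the middle locus and the order is m – z – dw.
Crossovers in the m–z interval produce the single-crossover classes dw m z and DW M Z (44 + 61 = 105) plus the double crossovers (11).
RF(m–z) = (105 + 11) / 800 = 116/800 = 0.1450 → 14.5 centimorgans.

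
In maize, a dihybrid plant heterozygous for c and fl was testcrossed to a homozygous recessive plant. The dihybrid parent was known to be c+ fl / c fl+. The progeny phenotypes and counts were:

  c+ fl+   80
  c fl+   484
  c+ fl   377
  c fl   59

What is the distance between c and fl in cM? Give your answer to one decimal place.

The recombinant classes are c+ fl+ and c fl: 80 + 59 = 139.
Recombination frequency = 139/1000 = 0.1390 ≈ 13.9%, i.e. 13.9 cM.

13.9 cM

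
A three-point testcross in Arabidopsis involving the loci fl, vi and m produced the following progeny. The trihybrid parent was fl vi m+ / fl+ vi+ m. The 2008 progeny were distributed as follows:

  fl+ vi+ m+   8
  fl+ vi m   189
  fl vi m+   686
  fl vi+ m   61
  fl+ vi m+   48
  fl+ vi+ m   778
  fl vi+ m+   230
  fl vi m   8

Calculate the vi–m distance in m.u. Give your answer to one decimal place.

The two rarest classes, fl vi m and fl+ vi+ m+, are the double crossovers. Comparing them with the parentals, only the m allele has switched, so m is the middle locus and the order is fl – m – vi.
Crossovers in the m–vi interval produce the single-crossover classes fl vi+ m+ and fl+ vi m (230 + 189 = 419) plus the double crossovers (16).
RF(m–vi) = (419 + 16) / 2008 = 435/2008 = 0.2166 → 21.7 m.u.

21.7 m.u.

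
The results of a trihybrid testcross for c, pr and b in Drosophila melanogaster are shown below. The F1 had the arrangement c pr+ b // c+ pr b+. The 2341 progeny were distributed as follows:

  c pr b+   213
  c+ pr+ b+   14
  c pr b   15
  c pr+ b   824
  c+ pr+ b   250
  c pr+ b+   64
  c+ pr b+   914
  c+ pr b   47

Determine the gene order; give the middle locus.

The two rarest classes, c pr b and c+ pr+ b+, are the double crossovers. Comparing them with the parentals, only the pr allele has switched, so pr is the middle locus and the order is c – pr – b.

pr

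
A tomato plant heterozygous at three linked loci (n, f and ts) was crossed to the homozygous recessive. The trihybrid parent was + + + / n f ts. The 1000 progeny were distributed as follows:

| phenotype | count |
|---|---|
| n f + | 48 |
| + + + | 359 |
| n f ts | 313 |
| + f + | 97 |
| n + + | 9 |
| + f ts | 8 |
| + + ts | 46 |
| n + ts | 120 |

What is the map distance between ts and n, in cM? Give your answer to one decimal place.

11.1 cM

The two rarest classes, n + + and + f ts, are the double crossovers. Comparing them with the parentals, only the n allele has switched, so n is the middle locus and the order is f – n – ts.
Crossovers in the n–ts interval produce the single-crossover classes + + ts and n f + (46 + 48 = 94) plus the double crossovers (17).
RF(n–ts) = (94 + 17) / 1000 = 111/1000 = 0.1110 → 11.1 cM.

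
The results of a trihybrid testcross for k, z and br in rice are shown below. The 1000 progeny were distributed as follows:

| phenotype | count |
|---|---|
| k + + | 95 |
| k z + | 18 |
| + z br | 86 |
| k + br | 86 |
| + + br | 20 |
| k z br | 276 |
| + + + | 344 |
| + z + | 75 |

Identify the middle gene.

br

The two most frequent reciprocal classes, + + + and k z br, are the parental types, so the F1 was + + + / k z br.
The two rarest classes, + + br and k z +, are the double crossovers. Comparing them with the parentals, only the br allele has switched, so br is the middle locus and the order is z – br – k.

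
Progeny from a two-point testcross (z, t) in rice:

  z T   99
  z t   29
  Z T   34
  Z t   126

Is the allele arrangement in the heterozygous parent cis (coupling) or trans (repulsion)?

The two most frequent classes are Z t (126) and z T (99); these are the parental (non-recombinant) types.
So the F1 carried Z t on one chromosome and z T on the other — the recessive alleles are on opposite chromosomes (trans / repulsion).

trans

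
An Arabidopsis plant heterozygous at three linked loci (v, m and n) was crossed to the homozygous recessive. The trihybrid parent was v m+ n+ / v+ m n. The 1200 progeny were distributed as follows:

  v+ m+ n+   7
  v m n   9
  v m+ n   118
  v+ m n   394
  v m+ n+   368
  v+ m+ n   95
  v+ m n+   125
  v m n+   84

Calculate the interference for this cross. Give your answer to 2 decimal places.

0.62

The two rarest classes, v+ m+ n+ and v m n, are the double crossovers. Comparing them with the parentals, only the v allele has switched, so v is the middle locus and the order is n – v – m.
n–v: (243 + 16)/1200 = 0.2158; v–m: (179 + 16)/1200 = 0.1625.
Expected DCO frequency = 0.2158 × 0.1625 ≈ 0.03507; observed = 16/1200 ≈ 0.01333.
Coefficient of coincidence = 0.01333/0.03507 ≈ 0.38; interference = 1 − 0.38 = 0.62.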